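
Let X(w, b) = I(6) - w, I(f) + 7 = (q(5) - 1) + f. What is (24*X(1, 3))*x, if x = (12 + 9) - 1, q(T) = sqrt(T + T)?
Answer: -1440 + 480*sqrt(10) ≈ 77.893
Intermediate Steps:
q(T) = sqrt(2)*sqrt(T) (q(T) = sqrt(2*T) = sqrt(2)*sqrt(T))
I(f) = -8 + f + sqrt(10) (I(f) = -7 + ((sqrt(2)*sqrt(5) - 1) + f) = -7 + ((sqrt(10) - 1) + f) = -7 + ((-1 + sqrt(10)) + f) = -7 + (-1 + f + sqrt(10)) = -8 + f + sqrt(10))
X(w, b) = -2 + sqrt(10) - w (X(w, b) = (-8 + 6 + sqrt(10)) - w = (-2 + sqrt(10)) - w = -2 + sqrt(10) - w)
x = 20 (x = 21 - 1 = 20)
(24*X(1, 3))*x = (24*(-2 + sqrt(10) - 1*1))*20 = (24*(-2 + sqrt(10) - 1))*20 = (24*(-3 + sqrt(10)))*20 = (-72 + 24*sqrt(10))*20 = -1440 + 480*sqrt(10)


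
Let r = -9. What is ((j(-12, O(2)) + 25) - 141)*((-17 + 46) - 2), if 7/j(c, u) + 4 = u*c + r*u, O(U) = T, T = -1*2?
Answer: -118827/38 ≈ -3127.0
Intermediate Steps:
T = -2
O(U) = -2
j(c, u) = 7/(-4 - 9*u + c*u) (j(c, u) = 7/(-4 + (u*c - 9*u)) = 7/(-4 + (c*u - 9*u)) = 7/(-4 + (-9*u + c*u)) = 7/(-4 - 9*u + c*u))
((j(-12, O(2)) + 25) - 141)*((-17 + 46) - 2) = ((7/(-4 - 9*(-2) - 12*(-2)) + 25) - 141)*((-17 + 46) - 2) = ((7/(-4 + 18 + 24) + 25) - 141)*(29 - 2) = ((7/38 + 25) - 141)*27 = (957/38 - 141)*27 = -4401/38*27 = -118827/38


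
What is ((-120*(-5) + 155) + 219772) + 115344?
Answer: 335871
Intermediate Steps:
((-120*(-5) + 155) + 219772) + 115344 = ((600 + 155) + 219772) + 115344 = (755 + 219772) + 115344 = 220527 + 115344 = 335871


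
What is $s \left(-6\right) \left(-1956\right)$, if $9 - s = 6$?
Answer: $35208$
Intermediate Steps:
$s = 3$ ($s = 9 - 6 = 3$)
$s \left(-6\right) \left(-1956\right) = 3 \left(-6\right) \left(-1956\right) = \left(-18\right) \left(-1956\right) = 35208$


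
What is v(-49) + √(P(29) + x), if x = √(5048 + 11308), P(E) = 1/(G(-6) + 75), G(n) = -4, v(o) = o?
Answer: -49 + √(71 + 10082*√4089)/71 ≈ -37.690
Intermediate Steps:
P(E) = 1/71 (P(E) = 1/(-4 + 75) = 1/71)
x = 2*√4089 (x = √16356 = 2*√4089 ≈ 127.89)
v(-49) + √(P(29) + x) = -49 + √(1/71 + 2*√4089)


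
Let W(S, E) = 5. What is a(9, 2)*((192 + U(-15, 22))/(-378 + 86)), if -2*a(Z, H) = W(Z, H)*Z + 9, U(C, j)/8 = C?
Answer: 486/73 ≈ 6.6575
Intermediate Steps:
U(C, j) = 8*C
a(Z, H) = -9/2 - 5*Z/2 (a(Z, H) = -(5*Z + 9)/2 = -(9 + 5*Z)/2 = -9/2 - 5*Z/2)
a(9, 2)*((192 + U(-15, 22))/(-378 + 86)) = (-9/2 - 5/2*9)*((192 + 8*(-15))/(-378 + 86)) = (-9/2 - 45/2)*((192 - 120)/(-292)) = -1944*(-1)/292 = -27*(-18/73) = 486/73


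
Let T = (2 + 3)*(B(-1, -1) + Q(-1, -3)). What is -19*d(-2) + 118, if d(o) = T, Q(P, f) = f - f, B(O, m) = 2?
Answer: -72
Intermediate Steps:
Q(P, f) = 0
T = 10 (T = (2 + 3)*(2 + 0) = 5*2 = 10)
d(o) = 10
-19*d(-2) + 118 = -19*10 + 118 = -190 + 118 = -72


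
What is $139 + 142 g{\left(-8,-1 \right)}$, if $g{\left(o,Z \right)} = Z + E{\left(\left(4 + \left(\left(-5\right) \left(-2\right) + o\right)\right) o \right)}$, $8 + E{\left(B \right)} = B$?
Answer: $-7955$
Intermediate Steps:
$E{\left(B \right)} = -8 + B$
$g{\left(o,Z \right)} = -8 + Z + o \left(14 + o\right)$ ($g{\left(o,Z \right)} = Z + \left(-8 + \left(4 + \left(\left(-5\right) \left(-2\right) + o\right)\right) o\right) = Z + \left(-8 + \left(4 + \left(10 + o\right)\right) o\right) = Z + \left(-8 + \left(14 + o\right) o\right) = Z + \left(-8 + o \left(14 + o\right)\right) = -8 + Z + o \left(14 + o\right)$)
$139 + 142 g{\left(-8,-1 \right)} = 139 + 142 \left(-8 - 1 - 8 \left(14 - 8\right)\right) = 139 + 142 \left(-8 - 1 - 48\right) = 139 + 142 \left(-57\right) = 139 - 8094 = -7955$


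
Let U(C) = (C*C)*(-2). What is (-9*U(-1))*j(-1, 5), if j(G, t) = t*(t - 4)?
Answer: 90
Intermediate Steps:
U(C) = -2*C² (U(C) = C²*(-2) = -2*C²)
j(G, t) = t*(-4 + t)
(-9*U(-1))*j(-1, 5) = (-(-18)*(-1)²)*(5*(-4 + 5)) = (-(-18))*(5*1) = -9*(-2)*5 = 18*5 = 90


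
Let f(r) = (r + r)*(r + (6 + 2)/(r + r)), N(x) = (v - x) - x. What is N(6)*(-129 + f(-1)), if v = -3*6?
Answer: 3570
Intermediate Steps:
v = -18
N(x) = -18 - 2*x (N(x) = (-18 - x) - x = -18 - 2*x)
f(r) = 2*r*(r + 4/r) (f(r) = (2*r)*(r + 8/((2*r))) = (2*r)*(r + 8*(1/(2*r))) = (2*r)*(r + 4/r) = 2*r*(r + 4/r))
N(6)*(-129 + f(-1)) = (-18 - 2*6)*(-129 + (8 + 2*(-1)²)) = (-18 - 12)*(-129 + (8 + 2*1)) = -30*(-129 + (8 + 2)) = -30*(-129 + 10) = -30*(-119) = 3570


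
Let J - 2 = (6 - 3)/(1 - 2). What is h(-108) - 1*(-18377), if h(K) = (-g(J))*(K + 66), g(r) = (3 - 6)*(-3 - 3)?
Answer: 19133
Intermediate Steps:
J = -1 (J = 2 + (6 - 3)/(1 - 2) = 2 + 3/(-1) = 2 + 3*(-1) = 2 - 3 = -1)
g(r) = 18 (g(r) = -3*(-6) = 18)
h(K) = -1188 - 18*K (h(K) = (-1*18)*(K + 66) = -18*(66 + K) = -1188 - 18*K)
h(-108) - 1*(-18377) = (-1188 - 18*(-108)) - 1*(-18377) = (-1188 + 1944) + 18377 = 756 + 18377 = 19133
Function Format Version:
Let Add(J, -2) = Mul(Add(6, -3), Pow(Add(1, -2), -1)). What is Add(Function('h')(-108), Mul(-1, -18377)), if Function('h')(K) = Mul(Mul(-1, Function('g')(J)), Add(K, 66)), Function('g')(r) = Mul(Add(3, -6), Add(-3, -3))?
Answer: 19133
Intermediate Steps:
J = -1 (J = Add(2, Mul(Add(6, -3), Pow(Add(1, -2), -1))) = Add(2, Mul(3, Pow(-1, -1))) = Add(2, Mul(3, -1)) = Add(2, -3) = -1)
Function('g')(r) = 18 (Function('g')(r) = Mul(-3, -6) = 18)
Function('h')(K) = Add(-1188, Mul(-18, K)) (Function('h')(K) = Mul(Mul(-1, 18), Add(K, 66)) = Mul(-18, Add(66, K)) = Add(-1188, Mul(-18, K)))
Add(Function('h')(-108), Mul(-1, -18377)) = Add(Add(-1188, Mul(-18, -108)), Mul(-1, -18377)) = Add(Add(-1188, 1944), 18377) = Add(756, 18377) = 19133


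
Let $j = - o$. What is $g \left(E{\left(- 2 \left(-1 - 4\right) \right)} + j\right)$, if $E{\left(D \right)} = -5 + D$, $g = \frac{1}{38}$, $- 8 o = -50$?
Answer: $- \frac{5}{152} \approx -0.032895$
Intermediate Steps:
$o = \frac{25}{4}$ ($o = \left(- \frac{1}{8}\right) \left(-50\right) = \frac{25}{4} \approx 6.25$)
$g = \frac{1}{38} \approx 0.026316$
$j = - \frac{25}{4}$ ($j = \left(-1\right) \frac{25}{4} = - \frac{25}{4} \approx -6.25$)
$g \left(E{\left(- 2 \left(-1 - 4\right) \right)} + j\right) = \frac{\left(-5 - 2 \left(-1 - 4\right)\right) - \frac{25}{4}}{38} = \frac{\left(-5 - -10\right) - \frac{25}{4}}{38} = \frac{\left(-5 + 10\right) - \frac{25}{4}}{38} = \frac{5 - \frac{25}{4}}{38} = \frac{1}{38} \left(- \frac{5}{4}\right) = - \frac{5}{152}$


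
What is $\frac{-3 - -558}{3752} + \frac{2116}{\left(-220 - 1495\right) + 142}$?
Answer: $- \frac{7066217}{5901896} \approx -1.1973$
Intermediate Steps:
$\frac{-3 - -558}{3752} + \frac{2116}{\left(-220 - 1495\right) + 142} = \left(-3 + 558\right) \frac{1}{3752} + \frac{2116}{-1715 + 142} = 555 \cdot \frac{1}{3752} + \frac{2116}{-1573} = \frac{555}{3752} + 2116 \left(- \frac{1}{1573}\right) = \frac{555}{3752} - \frac{2116}{1573} = - \frac{7066217}{5901896}$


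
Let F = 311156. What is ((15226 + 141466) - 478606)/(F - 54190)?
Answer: -160957/128483 ≈ -1.2527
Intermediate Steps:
((15226 + 141466) - 478606)/(F - 54190) = ((15226 + 141466) - 478606)/(311156 - 54190) = (156692 - 478606)/256966 = -321914*1/256966 = -160957/128483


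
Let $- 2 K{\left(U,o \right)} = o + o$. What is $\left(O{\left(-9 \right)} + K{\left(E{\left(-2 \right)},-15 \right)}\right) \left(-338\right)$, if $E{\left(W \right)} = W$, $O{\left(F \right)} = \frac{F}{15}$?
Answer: $- \frac{24336}{5} \approx -4867.2$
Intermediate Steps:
$O{\left(F \right)} = \frac{F}{15}$ ($O{\left(F \right)} = F \frac{1}{15} = \frac{F}{15}$)
$K{\left(U,o \right)} = - o$ ($K{\left(U,o \right)} = - \frac{o + o}{2} = - \frac{2 o}{2} = - o$)
$\left(O{\left(-9 \right)} + K{\left(E{\left(-2 \right)},-15 \right)}\right) \left(-338\right) = \left(\frac{1}{15} \left(-9\right) - -15\right) \left(-338\right) = \left(- \frac{3}{5} + 15\right) \left(-338\right) = \frac{72}{5} \left(-338\right) = - \frac{24336}{5}$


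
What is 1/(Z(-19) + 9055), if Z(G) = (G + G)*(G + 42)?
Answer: 1/8181 ≈ 0.00012223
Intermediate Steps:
Z(G) = 2*G*(42 + G) (Z(G) = (2*G)*(42 + G) = 2*G*(42 + G))
1/(Z(-19) + 9055) = 1/(2*(-19)*(42 - 19) + 9055) = 1/(2*(-19)*23 + 9055) = 1/(-874 + 9055) = 1/8181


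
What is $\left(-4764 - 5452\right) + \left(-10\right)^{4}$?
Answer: $-216$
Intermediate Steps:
$\left(-4764 - 5452\right) + \left(-10\right)^{4} = -10216 + 10000 = -216$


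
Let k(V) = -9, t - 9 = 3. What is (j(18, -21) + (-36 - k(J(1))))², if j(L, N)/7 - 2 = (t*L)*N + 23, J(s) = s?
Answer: 998812816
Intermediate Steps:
t = 12 (t = 9 + 3 = 12)
j(L, N) = 175 + 84*L*N (j(L, N) = 14 + 7*((12*L)*N + 23) = 14 + 7*(12*L*N + 23) = 14 + 7*(23 + 12*L*N) = 14 + (161 + 84*L*N) = 175 + 84*L*N)
(j(18, -21) + (-36 - k(J(1))))² = ((175 + 84*18*(-21)) + (-36 - 1*(-9)))² = ((175 - 31752) + (-36 + 9))² = (-31577 - 27)² = (-31604)² = 998812816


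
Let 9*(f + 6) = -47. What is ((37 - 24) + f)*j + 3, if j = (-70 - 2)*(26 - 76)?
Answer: 6403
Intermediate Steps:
f = -101/9 (f = -6 + (1/9)*(-47) = -6 - 47/9 = -101/9 ≈ -11.222)
j = 3600 (j = -72*(-50) = 3600)
((37 - 24) + f)*j + 3 = ((37 - 24) - 101/9)*3600 + 3 = (13 - 101/9)*3600 + 3 = (16/9)*3600 + 3 = 6400 + 3 = 6403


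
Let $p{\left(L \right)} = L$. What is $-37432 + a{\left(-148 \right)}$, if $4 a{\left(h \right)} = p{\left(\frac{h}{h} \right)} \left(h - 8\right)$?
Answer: $-37471$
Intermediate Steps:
$a{\left(h \right)} = -2 + \frac{h}{4}$ ($a{\left(h \right)} = \frac{\frac{h}{h} \left(h - 8\right)}{4} = \frac{1 \left(-8 + h\right)}{4} = \frac{-8 + h}{4} = -2 + \frac{h}{4}$)
$-37432 + a{\left(-148 \right)} = -37432 + \left(-2 + \frac{1}{4} \left(-148\right)\right) = -37432 - 39 = -37471$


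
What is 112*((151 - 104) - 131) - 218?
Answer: -9626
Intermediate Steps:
112*((151 - 104) - 131) - 218 = 112*(47 - 131) - 218 = 112*(-84) - 218 = -9408 - 218 = -9626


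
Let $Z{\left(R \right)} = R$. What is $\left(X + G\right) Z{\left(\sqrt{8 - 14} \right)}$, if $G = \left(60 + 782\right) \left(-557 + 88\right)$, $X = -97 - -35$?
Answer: $- 394960 i \sqrt{6} \approx - 9.6745 \cdot 10^{5} i$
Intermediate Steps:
$X = -62$ ($X = -97 + 35 = -62$)
$G = -394898$ ($G = 842 \left(-469\right) = -394898$)
$\left(X + G\right) Z{\left(\sqrt{8 - 14} \right)} = \left(-62 - 394898\right) \sqrt{8 - 14} = - 394960 \sqrt{-6} = - 394960 i \sqrt{6}$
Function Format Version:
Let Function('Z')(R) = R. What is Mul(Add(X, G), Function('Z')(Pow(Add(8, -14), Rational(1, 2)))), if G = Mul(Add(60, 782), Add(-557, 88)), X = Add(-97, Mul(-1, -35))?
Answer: Mul(-394960, I, Pow(6, Rational(1, 2))) ≈ Mul(-9.6745e+5, I)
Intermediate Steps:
X = -62 (X = Add(-97, 35) = -62)
G = -394898 (G = Mul(842, -469) = -394898)
Mul(Add(X, G), Function('Z')(Pow(Add(8, -14), Rational(1, 2)))) = Mul(Add(-62, -394898), Pow(Add(8, -14), Rational(1, 2))) = Mul(-394960, Pow(-6, Rational(1, 2))) = Mul(-394960, Mul(I, Pow(6, Rational(1, 2)))) = Mul(-394960, I, Pow(6, Rational(1, 2)))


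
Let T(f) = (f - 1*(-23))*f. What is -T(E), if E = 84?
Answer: -8988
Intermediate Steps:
T(f) = f*(23 + f) (T(f) = (f + 23)*f = (23 + f)*f = f*(23 + f))
-T(E) = -84*(23 + 84) = -84*107 = -1*8988 = -8988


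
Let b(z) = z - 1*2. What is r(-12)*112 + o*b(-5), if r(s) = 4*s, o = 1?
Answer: -5383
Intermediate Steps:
b(z) = -2 + z (b(z) = z - 2 = -2 + z)
r(-12)*112 + o*b(-5) = (4*(-12))*112 + 1*(-2 - 5) = -48*112 + 1*(-7) = -5376 - 7 = -5383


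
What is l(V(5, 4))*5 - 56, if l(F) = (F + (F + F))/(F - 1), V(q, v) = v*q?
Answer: -764/19 ≈ -40.211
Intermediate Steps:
V(q, v) = q*v
l(F) = 3*F/(-1 + F) (l(F) = (F + 2*F)/(-1 + F) = (3*F)/(-1 + F) = 3*F/(-1 + F))
l(V(5, 4))*5 - 56 = (3*(5*4)/(-1 + 5*4))*5 - 56 = (3*20/(-1 + 20))*5 - 56 = (3*20/19)*5 - 56 = (3*20*(1/19))*5 - 56 = (60/19)*5 - 56 = 300/19 - 56 = -764/19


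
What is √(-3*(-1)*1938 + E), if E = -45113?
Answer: I*√39299 ≈ 198.24*I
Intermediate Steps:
√(-3*(-1)*1938 + E) = √(-3*(-1)*1938 - 45113) = √(3*1938 - 45113) = √(5814 - 45113) = √(-39299) = I*√39299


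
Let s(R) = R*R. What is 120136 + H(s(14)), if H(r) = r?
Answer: 120332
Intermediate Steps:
s(R) = R²
120136 + H(s(14)) = 120136 + 14² = 120136 + 196 = 120332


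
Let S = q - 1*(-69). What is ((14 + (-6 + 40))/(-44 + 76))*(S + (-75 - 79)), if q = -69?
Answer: -231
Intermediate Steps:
S = 0 (S = -69 - 1*(-69) = -69 + 69 = 0)
((14 + (-6 + 40))/(-44 + 76))*(S + (-75 - 79)) = ((14 + (-6 + 40))/(-44 + 76))*(0 + (-75 - 79)) = ((14 + 34)/32)*(0 - 154) = (48*(1/32))*(-154) = (3/2)*(-154) = -231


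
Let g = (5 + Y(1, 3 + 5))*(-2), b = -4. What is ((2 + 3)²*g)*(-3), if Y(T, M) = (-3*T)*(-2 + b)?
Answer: 3450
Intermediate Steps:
Y(T, M) = 18*T (Y(T, M) = (-3*T)*(-2 - 4) = -3*T*(-6) = 18*T)
g = -46 (g = (5 + 18*1)*(-2) = (5 + 18)*(-2) = 23*(-2) = -46)
((2 + 3)²*g)*(-3) = ((2 + 3)²*(-46))*(-3) = (5²*(-46))*(-3) = (25*(-46))*(-3) = -1150*(-3) = 3450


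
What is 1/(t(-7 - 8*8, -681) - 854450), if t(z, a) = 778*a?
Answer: -1/1384268 ≈ -7.2240e-7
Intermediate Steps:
1/(t(-7 - 8*8, -681) - 854450) = 1/(778*(-681) - 854450) = 1/(-529818 - 854450) = 1/(-1384268) = -1/1384268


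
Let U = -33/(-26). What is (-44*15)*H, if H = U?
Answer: -10890/13 ≈ -837.69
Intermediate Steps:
U = 33/26 (U = -33*(-1/26) = 33/26 ≈ 1.2692)
H = 33/26 ≈ 1.2692
(-44*15)*H = -44*15*(33/26) = -660*33/26 = -10890/13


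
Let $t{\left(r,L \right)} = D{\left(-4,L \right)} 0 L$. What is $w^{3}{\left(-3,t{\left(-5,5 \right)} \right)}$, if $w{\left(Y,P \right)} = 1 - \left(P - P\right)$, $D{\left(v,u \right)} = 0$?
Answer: $1$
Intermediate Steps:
$t{\left(r,L \right)} = 0$ ($t{\left(r,L \right)} = 0 \cdot 0 L = 0 L = 0$)
$w{\left(Y,P \right)} = 1$ ($w{\left(Y,P \right)} = 1 - 0 = 1 + 0 = 1$)
$w^{3}{\left(-3,t{\left(-5,5 \right)} \right)} = 1^{3} = 1$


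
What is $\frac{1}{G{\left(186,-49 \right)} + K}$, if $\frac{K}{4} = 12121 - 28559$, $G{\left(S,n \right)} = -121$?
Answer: $- \frac{1}{65873} \approx -1.5181 \cdot 10^{-5}$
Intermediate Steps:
$K = -65752$ ($K = 4 \left(12121 - 28559\right) = 4 \left(-16438\right) = -65752$)
$\frac{1}{G{\left(186,-49 \right)} + K} = \frac{1}{-121 - 65752} = \frac{1}{-65873} = - \frac{1}{65873}$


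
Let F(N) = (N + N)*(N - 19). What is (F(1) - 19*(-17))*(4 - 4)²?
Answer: 0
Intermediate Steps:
F(N) = 2*N*(-19 + N) (F(N) = (2*N)*(-19 + N) = 2*N*(-19 + N))
(F(1) - 19*(-17))*(4 - 4)² = (2*1*(-19 + 1) - 19*(-17))*(4 - 4)² = (2*1*(-18) + 323)*0² = (-36 + 323)*0 = 287*0 = 0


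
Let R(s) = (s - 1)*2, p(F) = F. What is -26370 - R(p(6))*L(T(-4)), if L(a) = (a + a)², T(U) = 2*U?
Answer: -28930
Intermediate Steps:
R(s) = -2 + 2*s (R(s) = (-1 + s)*2 = -2 + 2*s)
L(a) = 4*a² (L(a) = (2*a)² = 4*a²)
-26370 - R(p(6))*L(T(-4)) = -26370 - (-2 + 2*6)*4*(2*(-4))² = -26370 - (-2 + 12)*4*(-8)² = -26370 - 10*4*64 = -26370 - 10*256 = -26370 - 1*2560 = -26370 - 2560 = -28930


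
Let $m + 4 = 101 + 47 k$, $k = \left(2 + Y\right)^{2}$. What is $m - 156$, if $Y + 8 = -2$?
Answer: $2949$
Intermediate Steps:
$Y = -10$ ($Y = -8 - 2 = -10$)
$k = 64$ ($k = \left(2 - 10\right)^{2} = \left(-8\right)^{2} = 64$)
$m = 3105$ ($m = -4 + \left(101 + 47 \cdot 64\right) = -4 + \left(101 + 3008\right) = -4 + 3109 = 3105$)
$m - 156 = 3105 - 156 = 2949$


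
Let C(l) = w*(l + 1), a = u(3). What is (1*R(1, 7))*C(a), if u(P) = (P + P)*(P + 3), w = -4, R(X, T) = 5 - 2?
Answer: -444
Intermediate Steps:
R(X, T) = 3
u(P) = 2*P*(3 + P) (u(P) = (2*P)*(3 + P) = 2*P*(3 + P))
a = 36 (a = 2*3*(3 + 3) = 2*3*6 = 36)
C(l) = -4 - 4*l (C(l) = -4*(l + 1) = -4*(1 + l) = -4 - 4*l)
(1*R(1, 7))*C(a) = (1*3)*(-4 - 4*36) = 3*(-4 - 144) = 3*(-148) = -444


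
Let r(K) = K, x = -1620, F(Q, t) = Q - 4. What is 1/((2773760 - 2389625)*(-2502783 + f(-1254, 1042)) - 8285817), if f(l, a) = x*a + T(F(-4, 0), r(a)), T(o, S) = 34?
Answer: -1/1609837018332 ≈ -6.2118e-13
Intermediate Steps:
F(Q, t) = -4 + Q
f(l, a) = 34 - 1620*a (f(l, a) = -1620*a + 34 = 34 - 1620*a)
1/((2773760 - 2389625)*(-2502783 + f(-1254, 1042)) - 8285817) = 1/((2773760 - 2389625)*(-2502783 + (34 - 1620*1042)) - 8285817) = 1/(384135*(-2502783 + (34 - 1688040)) - 8285817) = 1/(384135*(-2502783 - 1688006) - 8285817) = 1/(384135*(-4190789) - 8285817) = 1/(-1609828732515 - 8285817) = 1/(-1609837018332) = -1/1609837018332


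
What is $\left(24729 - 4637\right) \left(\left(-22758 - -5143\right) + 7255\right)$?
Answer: $-208153120$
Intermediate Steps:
$\left(24729 - 4637\right) \left(\left(-22758 - -5143\right) + 7255\right) = 20092 \left(\left(-22758 + 5143\right) + 7255\right) = 20092 \left(-17615 + 7255\right) = 20092 \left(-10360\right) = -208153120$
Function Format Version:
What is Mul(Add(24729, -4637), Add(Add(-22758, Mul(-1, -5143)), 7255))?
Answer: -208153120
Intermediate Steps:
Mul(Add(24729, -4637), Add(Add(-22758, Mul(-1, -5143)), 7255)) = Mul(20092, Add(Add(-22758, 5143), 7255)) = Mul(20092, Add(-17615, 7255)) = Mul(20092, -10360) = -208153120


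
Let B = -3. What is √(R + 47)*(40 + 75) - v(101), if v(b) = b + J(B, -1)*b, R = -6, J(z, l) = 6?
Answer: -707 + 115*√41 ≈ 29.359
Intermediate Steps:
v(b) = 7*b (v(b) = b + 6*b = 7*b)
√(R + 47)*(40 + 75) - v(101) = √(-6 + 47)*(40 + 75) - 7*101 = √41*115 - 1*707 = 115*√41 - 707 = -707 + 115*√41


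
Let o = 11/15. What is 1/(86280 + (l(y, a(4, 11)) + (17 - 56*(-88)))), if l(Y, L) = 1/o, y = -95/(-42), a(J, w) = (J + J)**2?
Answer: 11/1003490 ≈ 1.0962e-5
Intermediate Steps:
o = 11/15 (o = 11*(1/15) = 11/15 ≈ 0.73333)
a(J, w) = 4*J**2 (a(J, w) = (2*J)**2 = 4*J**2)
y = 95/42 (y = -95*(-1/42) = 95/42 ≈ 2.2619)
l(Y, L) = 15/11 (l(Y, L) = 1/(11/15) = 15/11)
1/(86280 + (l(y, a(4, 11)) + (17 - 56*(-88)))) = 1/(86280 + (15/11 + (17 - 56*(-88)))) = 1/(86280 + (15/11 + (17 + 4928))) = 1/(86280 + (15/11 + 4945)) = 1/(86280 + 54410/11) = 1/(1003490/11) = 11/1003490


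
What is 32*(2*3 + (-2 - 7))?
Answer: -96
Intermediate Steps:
32*(2*3 + (-2 - 7)) = 32*(6 - 9) = 32*(-3) = -96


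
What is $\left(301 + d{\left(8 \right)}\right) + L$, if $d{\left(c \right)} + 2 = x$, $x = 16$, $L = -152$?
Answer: $163$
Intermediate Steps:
$d{\left(c \right)} = 14$ ($d{\left(c \right)} = -2 + 16 = 14$)
$\left(301 + d{\left(8 \right)}\right) + L = \left(301 + 14\right) - 152 = 315 - 152 = 163$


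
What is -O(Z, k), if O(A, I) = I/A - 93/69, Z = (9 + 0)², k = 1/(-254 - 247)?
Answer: 1258034/933363 ≈ 1.3479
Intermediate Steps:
k = -1/501 (k = 1/(-501) = -1/501 ≈ -0.0019960)
Z = 81 (Z = 9² = 81)
O(A, I) = -31/23 + I/A (O(A, I) = I/A - 93*1/69 = I/A - 31/23 = -31/23 + I/A)
-O(Z, k) = -(-31/23 - 1/501/81) = -(-31/23 - 1/501*1/81) = -(-31/23 - 1/40581) = -1*(-1258034/933363) = 1258034/933363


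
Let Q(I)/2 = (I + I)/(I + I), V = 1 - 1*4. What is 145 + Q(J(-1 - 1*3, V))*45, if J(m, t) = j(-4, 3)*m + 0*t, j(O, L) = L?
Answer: 235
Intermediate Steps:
V = -3 (V = 1 - 4 = -3)
J(m, t) = 3*m (J(m, t) = 3*m + 0*t = 3*m + 0 = 3*m)
Q(I) = 2 (Q(I) = 2*((I + I)/(I + I)) = 2*((2*I)/((2*I))) = 2*((2*I)*(1/(2*I))) = 2*1 = 2)
145 + Q(J(-1 - 1*3, V))*45 = 145 + 2*45 = 145 + 90 = 235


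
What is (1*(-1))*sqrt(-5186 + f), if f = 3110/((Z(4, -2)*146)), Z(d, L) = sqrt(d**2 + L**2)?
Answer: -I*sqrt(110544776 - 45406*sqrt(5))/146 ≈ -71.981*I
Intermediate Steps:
Z(d, L) = sqrt(L**2 + d**2)
f = 311*sqrt(5)/146 (f = 3110/((sqrt((-2)**2 + 4**2)*146)) = 3110/((sqrt(4 + 16)*146)) = 3110/((sqrt(20)*146)) = 3110/(((2*sqrt(5))*146)) = 3110/((292*sqrt(5))) = 3110*(sqrt(5)/1460) = 311*sqrt(5)/146 ≈ 4.7631)
(1*(-1))*sqrt(-5186 + f) = (1*(-1))*sqrt(-5186 + 311*sqrt(5)/146) = -sqrt(-5186 + 311*sqrt(5)/146)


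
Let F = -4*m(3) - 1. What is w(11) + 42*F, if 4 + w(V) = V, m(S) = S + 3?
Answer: -1043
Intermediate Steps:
m(S) = 3 + S
w(V) = -4 + V
F = -25 (F = -4*(3 + 3) - 1 = -4*6 - 1 = -24 - 1 = -25)
w(11) + 42*F = (-4 + 11) + 42*(-25) = 7 - 1050 = -1043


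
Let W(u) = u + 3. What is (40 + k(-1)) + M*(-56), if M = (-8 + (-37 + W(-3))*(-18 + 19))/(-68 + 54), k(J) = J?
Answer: -141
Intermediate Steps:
W(u) = 3 + u
M = 45/14 (M = (-8 + (-37 + (3 - 3))*(-18 + 19))/(-68 + 54) = (-8 + (-37 + 0)*1)/(-14) = (-8 - 37*1)*(-1/14) = (-8 - 37)*(-1/14) = -45*(-1/14) = 45/14 ≈ 3.2143)
(40 + k(-1)) + M*(-56) = (40 - 1) + (45/14)*(-56) = 39 - 180 = -141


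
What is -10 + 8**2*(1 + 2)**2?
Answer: 566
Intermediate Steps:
-10 + 8**2*(1 + 2)**2 = -10 + 64*3**2 = -10 + 64*9 = -10 + 576 = 566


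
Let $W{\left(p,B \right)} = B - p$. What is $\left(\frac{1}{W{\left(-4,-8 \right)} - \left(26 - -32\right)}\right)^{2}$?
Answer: $\frac{1}{3844} \approx 0.00026015$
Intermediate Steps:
$\left(\frac{1}{W{\left(-4,-8 \right)} - \left(26 - -32\right)}\right)^{2} = \left(\frac{1}{\left(-8 - -4\right) - \left(26 - -32\right)}\right)^{2} = \left(\frac{1}{\left(-8 + 4\right) - 58}\right)^{2} = \left(\frac{1}{-4 - 58}\right)^{2} = \left(\frac{1}{-62}\right)^{2} = \left(- \frac{1}{62}\right)^{2} = \frac{1}{3844}$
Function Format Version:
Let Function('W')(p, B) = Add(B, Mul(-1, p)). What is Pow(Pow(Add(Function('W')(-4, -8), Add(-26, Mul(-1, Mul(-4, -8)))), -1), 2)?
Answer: Rational(1, 3844) ≈ 0.00026015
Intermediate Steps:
Pow(Pow(Add(Function('W')(-4, -8), Add(-26, Mul(-1, Mul(-4, -8)))), -1), 2) = Pow(Pow(Add(Add(-8, Mul(-1, -4)), Add(-26, Mul(-1, Mul(-4, -8)))), -1), 2) = Pow(Pow(Add(Add(-8, 4), Add(-26, Mul(-1, 32))), -1), 2) = Pow(Pow(Add(-4, Add(-26, -32)), -1), 2) = Pow(Pow(Add(-4, -58), -1), 2) = Pow(Pow(-62, -1), 2) = Pow(Rational(-1, 62), 2) = Rational(1, 3844)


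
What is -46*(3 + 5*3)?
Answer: -828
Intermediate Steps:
-46*(3 + 5*3) = -46*(3 + 15) = -46*18 = -828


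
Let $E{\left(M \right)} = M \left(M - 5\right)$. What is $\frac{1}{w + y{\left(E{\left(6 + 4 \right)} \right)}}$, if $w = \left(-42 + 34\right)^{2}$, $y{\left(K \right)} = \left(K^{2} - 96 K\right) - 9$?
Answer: $- \frac{1}{2245} \approx -0.00044543$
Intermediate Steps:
$E{\left(M \right)} = M \left(-5 + M\right)$
$y{\left(K \right)} = -9 + K^{2} - 96 K$
$w = 64$ ($w = \left(-8\right)^{2} = 64$)
$\frac{1}{w + y{\left(E{\left(6 + 4 \right)} \right)}} = \frac{1}{64 - \left(9 - \left(-5 + \left(6 + 4\right)\right)^{2} \left(6 + 4\right)^{2} + 96 \left(6 + 4\right) \left(-5 + \left(6 + 4\right)\right)\right)} = \frac{1}{64 - \left(9 - 100 \left(-5 + 10\right)^{2} + 96 \cdot 10 \left(-5 + 10\right)\right)} = \frac{1}{64 - \left(9 - 2500 + 96 \cdot 10 \cdot 5\right)} = \frac{1}{64 - \left(4809 - 2500\right)} = \frac{1}{64 - 2309} = \frac{1}{-2245} = - \frac{1}{2245}$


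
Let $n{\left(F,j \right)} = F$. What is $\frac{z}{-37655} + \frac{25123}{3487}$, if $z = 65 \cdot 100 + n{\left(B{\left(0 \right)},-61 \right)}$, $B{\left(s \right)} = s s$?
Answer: $\frac{184668213}{26260597} \approx 7.0321$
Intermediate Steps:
$B{\left(s \right)} = s^{2}$
$z = 6500$ ($z = 65 \cdot 100 + 0^{2} = 6500 + 0 = 6500$)
$\frac{z}{-37655} + \frac{25123}{3487} = \frac{6500}{-37655} + \frac{25123}{3487} = 6500 \left(- \frac{1}{37655}\right) + 25123 \cdot \frac{1}{3487} = - \frac{1300}{7531} + \frac{25123}{3487} = \frac{184668213}{26260597}$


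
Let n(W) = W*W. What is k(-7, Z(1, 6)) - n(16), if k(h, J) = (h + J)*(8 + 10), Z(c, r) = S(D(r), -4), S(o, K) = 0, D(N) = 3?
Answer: -382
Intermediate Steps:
Z(c, r) = 0
k(h, J) = 18*J + 18*h (k(h, J) = (J + h)*18 = 18*J + 18*h)
n(W) = W²
k(-7, Z(1, 6)) - n(16) = (18*0 + 18*(-7)) - 1*16² = (0 - 126) - 1*256 = -126 - 256 = -382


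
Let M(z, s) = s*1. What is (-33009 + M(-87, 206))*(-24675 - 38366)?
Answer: 2067933923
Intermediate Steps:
M(z, s) = s
(-33009 + M(-87, 206))*(-24675 - 38366) = (-33009 + 206)*(-24675 - 38366) = -32803*(-63041) = 2067933923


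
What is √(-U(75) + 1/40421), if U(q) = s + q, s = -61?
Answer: 3*I*√2541551217/40421 ≈ 3.7417*I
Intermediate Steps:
U(q) = -61 + q
√(-U(75) + 1/40421) = √(-(-61 + 75) + 1/40421) = √(-1*14 + 1/40421) = √(-14 + 1/40421) = √(-565893/40421) = 3*I*√2541551217/40421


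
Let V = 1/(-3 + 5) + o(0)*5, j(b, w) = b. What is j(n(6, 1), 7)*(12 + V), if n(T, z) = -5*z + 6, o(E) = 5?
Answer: 75/2 ≈ 37.500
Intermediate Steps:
n(T, z) = 6 - 5*z
V = 51/2 (V = 1/(-3 + 5) + 5*5 = 1/2 + 25 = 51/2 ≈ 25.500)
j(n(6, 1), 7)*(12 + V) = (6 - 5*1)*(12 + 51/2) = (6 - 5)*(75/2) = 1*(75/2) = 75/2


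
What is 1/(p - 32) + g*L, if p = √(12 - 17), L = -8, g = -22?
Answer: 181072/1029 - I*√5/1029 ≈ 175.97 - 0.0021731*I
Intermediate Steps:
p = I*√5 (p = √(-5) = I*√5 ≈ 2.2361*I)
1/(p - 32) + g*L = 1/(I*√5 - 32) - 22*(-8) = 1/(-32 + I*√5) + 176 = 176 + 1/(-32 + I*√5)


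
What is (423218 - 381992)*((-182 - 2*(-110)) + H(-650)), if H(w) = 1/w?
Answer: 509120487/325 ≈ 1.5665e+6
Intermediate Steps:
(423218 - 381992)*((-182 - 2*(-110)) + H(-650)) = (423218 - 381992)*((-182 - 2*(-110)) + 1/(-650)) = 41226*((-182 + 220) - 1/650) = 41226*(38 - 1/650) = 41226*(24699/650) = 509120487/325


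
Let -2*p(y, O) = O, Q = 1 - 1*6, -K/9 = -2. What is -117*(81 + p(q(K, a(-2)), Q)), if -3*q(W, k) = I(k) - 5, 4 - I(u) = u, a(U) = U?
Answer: -19539/2 ≈ -9769.5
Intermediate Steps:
K = 18 (K = -9*(-2) = 18)
I(u) = 4 - u
Q = -5 (Q = 1 - 6 = -5)
q(W, k) = ⅓ + k/3 (q(W, k) = -((4 - k) - 5)/3 = -(-1 - k)/3 = ⅓ + k/3)
p(y, O) = -O/2
-117*(81 + p(q(K, a(-2)), Q)) = -117*(81 - ½*(-5)) = -117*(81 + 5/2) = -117*167/2 = -19539/2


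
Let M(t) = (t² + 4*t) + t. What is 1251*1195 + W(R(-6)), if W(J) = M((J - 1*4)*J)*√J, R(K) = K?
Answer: 1494945 + 3900*I*√6 ≈ 1.4949e+6 + 9553.0*I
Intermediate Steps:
M(t) = t² + 5*t
W(J) = J^(3/2)*(-4 + J)*(5 + J*(-4 + J)) (W(J) = (((J - 1*4)*J)*(5 + (J - 1*4)*J))*√J = (((J - 4)*J)*(5 + (J - 4)*J))*√J = (((-4 + J)*J)*(5 + (-4 + J)*J))*√J = ((J*(-4 + J))*(5 + J*(-4 + J)))*√J = (J*(-4 + J)*(5 + J*(-4 + J)))*√J = J^(3/2)*(-4 + J)*(5 + J*(-4 + J)))
1251*1195 + W(R(-6)) = 1251*1195 + (-6)^(3/2)*(-4 - 6)*(5 - 6*(-4 - 6)) = 1494945 - 6*I*√6*(-10)*(5 - 6*(-10)) = 1494945 - 6*I*√6*(-10)*(5 + 60) = 1494945 - 6*I*√6*(-10)*65 = 1494945 + 3900*I*√6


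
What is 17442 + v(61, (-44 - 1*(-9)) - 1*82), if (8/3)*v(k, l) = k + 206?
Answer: 140337/8 ≈ 17542.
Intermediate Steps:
v(k, l) = 309/4 + 3*k/8 (v(k, l) = 3*(k + 206)/8 = 3*(206 + k)/8 = 309/4 + 3*k/8)
17442 + v(61, (-44 - 1*(-9)) - 1*82) = 17442 + (309/4 + (3/8)*61) = 17442 + (309/4 + 183/8) = 17442 + 801/8 = 140337/8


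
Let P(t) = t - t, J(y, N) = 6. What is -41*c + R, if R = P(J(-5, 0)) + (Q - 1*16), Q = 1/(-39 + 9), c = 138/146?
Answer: -119983/2190 ≈ -54.787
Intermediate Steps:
c = 69/73 (c = 138*(1/146) = 69/73 ≈ 0.94521)
P(t) = 0
Q = -1/30 (Q = 1/(-30) = -1/30 ≈ -0.033333)
R = -481/30 (R = 0 + (-1/30 - 1*16) = 0 + (-1/30 - 16) = 0 - 481/30 = -481/30 ≈ -16.033)
-41*c + R = -41*69/73 - 481/30 = -2829/73 - 481/30 = -119983/2190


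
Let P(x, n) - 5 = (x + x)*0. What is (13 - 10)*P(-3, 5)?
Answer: 15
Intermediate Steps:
P(x, n) = 5 (P(x, n) = 5 + (x + x)*0 = 5 + (2*x)*0 = 5 + 0 = 5)
(13 - 10)*P(-3, 5) = (13 - 10)*5 = 3*5 = 15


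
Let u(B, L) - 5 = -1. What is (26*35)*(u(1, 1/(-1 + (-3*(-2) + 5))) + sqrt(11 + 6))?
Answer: 3640 + 910*sqrt(17) ≈ 7392.0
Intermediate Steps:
u(B, L) = 4 (u(B, L) = 5 - 1 = 4)
(26*35)*(u(1, 1/(-1 + (-3*(-2) + 5))) + sqrt(11 + 6)) = (26*35)*(4 + sqrt(11 + 6)) = 910*(4 + sqrt(17)) = 3640 + 910*sqrt(17)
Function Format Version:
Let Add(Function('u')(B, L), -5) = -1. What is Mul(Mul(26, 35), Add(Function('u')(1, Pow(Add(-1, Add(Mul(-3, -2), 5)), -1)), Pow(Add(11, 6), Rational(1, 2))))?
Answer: Add(3640, Mul(910, Pow(17, Rational(1, 2)))) ≈ 7392.0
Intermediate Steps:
Function('u')(B, L) = 4 (Function('u')(B, L) = Add(5, -1) = 4)
Mul(Mul(26, 35), Add(Function('u')(1, Pow(Add(-1, Add(Mul(-3, -2), 5)), -1)), Pow(Add(11, 6), Rational(1, 2)))) = Mul(Mul(26, 35), Add(4, Pow(Add(11, 6), Rational(1, 2)))) = Mul(910, Add(4, Pow(17, Rational(1, 2)))) = Add(3640, Mul(910, Pow(17, Rational(1, 2))))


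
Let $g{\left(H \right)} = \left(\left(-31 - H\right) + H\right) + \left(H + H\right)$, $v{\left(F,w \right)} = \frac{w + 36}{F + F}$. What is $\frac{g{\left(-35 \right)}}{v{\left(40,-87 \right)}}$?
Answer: $\frac{8080}{51} \approx 158.43$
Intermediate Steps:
$v{\left(F,w \right)} = \frac{36 + w}{2 F}$
$g{\left(H \right)} = -31 + 2 H$
$\frac{g{\left(-35 \right)}}{v{\left(40,-87 \right)}} = \frac{-31 + 2 \left(-35\right)}{\frac{1}{2} \cdot \frac{1}{40} \left(36 - 87\right)} = \frac{-31 - 70}{\frac{1}{2} \cdot \frac{1}{40} \left(-51\right)} = - \frac{101}{- \frac{51}{80}} = \left(-101\right) \left(- \frac{80}{51}\right) = \frac{8080}{51}$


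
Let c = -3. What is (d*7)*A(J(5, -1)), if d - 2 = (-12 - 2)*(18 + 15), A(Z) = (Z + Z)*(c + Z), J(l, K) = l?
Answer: -64400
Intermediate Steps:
A(Z) = 2*Z*(-3 + Z) (A(Z) = (Z + Z)*(-3 + Z) = (2*Z)*(-3 + Z) = 2*Z*(-3 + Z))
d = -460 (d = 2 + (-12 - 2)*(18 + 15) = 2 - 14*33 = 2 - 462 = -460)
(d*7)*A(J(5, -1)) = (-460*7)*(2*5*(-3 + 5)) = -6440*5*2 = -3220*20 = -64400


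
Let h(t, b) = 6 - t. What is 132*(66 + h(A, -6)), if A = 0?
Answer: 9504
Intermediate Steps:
132*(66 + h(A, -6)) = 132*(66 + (6 - 1*0)) = 132*(66 + (6 + 0)) = 132*(66 + 6) = 132*72 = 9504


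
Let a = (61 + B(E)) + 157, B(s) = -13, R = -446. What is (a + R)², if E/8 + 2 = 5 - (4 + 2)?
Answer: 58081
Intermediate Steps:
E = -24 (E = -16 + 8*(5 - (4 + 2)) = -16 + 8*(5 - 1*6) = -16 + 8*(5 - 6) = -16 + 8*(-1) = -16 - 8 = -24)
a = 205 (a = (61 - 13) + 157 = 48 + 157 = 205)
(a + R)² = (205 - 446)² = (-241)² = 58081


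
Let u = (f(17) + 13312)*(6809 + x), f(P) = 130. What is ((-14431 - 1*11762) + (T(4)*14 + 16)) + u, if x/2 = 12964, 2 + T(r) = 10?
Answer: 440024689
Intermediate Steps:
T(r) = 8 (T(r) = -2 + 10 = 8)
x = 25928 (x = 2*12964 = 25928)
u = 440050754 (u = (130 + 13312)*(6809 + 25928) = 13442*32737 = 440050754)
((-14431 - 1*11762) + (T(4)*14 + 16)) + u = ((-14431 - 1*11762) + (8*14 + 16)) + 440050754 = ((-14431 - 11762) + (112 + 16)) + 440050754 = (-26193 + 128) + 440050754 = -26065 + 440050754 = 440024689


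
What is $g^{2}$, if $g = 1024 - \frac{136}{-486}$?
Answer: $\frac{61951210000}{59049} \approx 1.0492 \cdot 10^{6}$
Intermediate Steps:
$g = \frac{248900}{243}$ ($g = 1024 - - \frac{68}{243} = 1024 + \frac{68}{243} = \frac{248900}{243} \approx 1024.3$)
$g^{2} = \left(\frac{248900}{243}\right)^{2} = \frac{61951210000}{59049}$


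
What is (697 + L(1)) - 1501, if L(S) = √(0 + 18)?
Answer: -804 + 3*√2 ≈ -799.76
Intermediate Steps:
L(S) = 3*√2 (L(S) = √18 = 3*√2)
(697 + L(1)) - 1501 = (697 + 3*√2) - 1501 = -804 + 3*√2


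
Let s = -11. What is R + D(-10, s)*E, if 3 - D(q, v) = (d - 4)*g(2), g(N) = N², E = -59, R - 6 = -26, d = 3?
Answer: -433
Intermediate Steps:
R = -20 (R = 6 - 26 = -20)
D(q, v) = 7 (D(q, v) = 3 - (3 - 4)*2² = 3 - (-1)*4 = 3 - 1*(-4) = 3 + 4 = 7)
R + D(-10, s)*E = -20 + 7*(-59) = -20 - 413 = -433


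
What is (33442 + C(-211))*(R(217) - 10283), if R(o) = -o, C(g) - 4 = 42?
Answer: -351624000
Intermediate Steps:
C(g) = 46 (C(g) = 4 + 42 = 46)
(33442 + C(-211))*(R(217) - 10283) = (33442 + 46)*(-1*217 - 10283) = 33488*(-217 - 10283) = 33488*(-10500) = -351624000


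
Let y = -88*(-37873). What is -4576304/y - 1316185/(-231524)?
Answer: 415886093643/96453592972 ≈ 4.3118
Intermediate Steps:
y = 3332824
-4576304/y - 1316185/(-231524) = -4576304/3332824 - 1316185/(-231524) = -4576304*1/3332824 - 1316185*(-1/231524) = -572038/416603 + 1316185/231524 = 415886093643/96453592972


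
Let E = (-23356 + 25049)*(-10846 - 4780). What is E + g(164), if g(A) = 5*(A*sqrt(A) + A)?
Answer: -26453998 + 1640*sqrt(41) ≈ -2.6443e+7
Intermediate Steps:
g(A) = 5*A + 5*A**(3/2) (g(A) = 5*(A**(3/2) + A) = 5*(A + A**(3/2)) = 5*A + 5*A**(3/2))
E = -26454818 (E = 1693*(-15626) = -26454818)
E + g(164) = -26454818 + (5*164 + 5*164**(3/2)) = -26454818 + (820 + 5*(328*sqrt(41))) = -26454818 + (820 + 1640*sqrt(41)) = -26453998 + 1640*sqrt(41)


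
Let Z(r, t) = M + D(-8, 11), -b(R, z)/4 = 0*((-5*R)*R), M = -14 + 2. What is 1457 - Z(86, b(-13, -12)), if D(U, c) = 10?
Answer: 1459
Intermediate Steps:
M = -12
b(R, z) = 0 (b(R, z) = -0*(-5*R)*R = -0*(-5*R²) = -4*0 = 0)
Z(r, t) = -2 (Z(r, t) = -12 + 10 = -2)
1457 - Z(86, b(-13, -12)) = 1457 - 1*(-2) = 1457 + 2 = 1459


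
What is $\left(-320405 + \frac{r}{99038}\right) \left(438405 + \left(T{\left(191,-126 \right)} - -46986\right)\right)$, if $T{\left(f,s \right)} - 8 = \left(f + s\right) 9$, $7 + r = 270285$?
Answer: $- \frac{7710622171215104}{49519} \approx -1.5571 \cdot 10^{11}$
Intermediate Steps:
$r = 270278$ ($r = -7 + 270285 = 270278$)
$T{\left(f,s \right)} = 8 + 9 f + 9 s$ ($T{\left(f,s \right)} = 8 + \left(f + s\right) 9 = 8 + \left(9 f + 9 s\right) = 8 + 9 f + 9 s$)
$\left(-320405 + \frac{r}{99038}\right) \left(438405 + \left(T{\left(191,-126 \right)} - -46986\right)\right) = \left(-320405 + \frac{270278}{99038}\right) \left(438405 + \left(\left(8 + 9 \cdot 191 + 9 \left(-126\right)\right) - -46986\right)\right) = \left(-320405 + 270278 \cdot \frac{1}{99038}\right) \left(438405 + \left(\left(8 + 1719 - 1134\right) + 46986\right)\right) = \left(-320405 + \frac{135139}{49519}\right) \left(438405 + \left(593 + 46986\right)\right) = - \frac{15866000056 \left(438405 + 47579\right)}{49519} = \left(- \frac{15866000056}{49519}\right) 485984 = - \frac{7710622171215104}{49519}$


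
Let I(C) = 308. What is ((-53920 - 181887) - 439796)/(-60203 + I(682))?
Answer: 75067/6655 ≈ 11.280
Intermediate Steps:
((-53920 - 181887) - 439796)/(-60203 + I(682)) = ((-53920 - 181887) - 439796)/(-60203 + 308) = (-235807 - 439796)/(-59895) = -675603*(-1/59895) = 75067/6655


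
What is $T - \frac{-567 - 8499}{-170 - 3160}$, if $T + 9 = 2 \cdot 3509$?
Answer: $\frac{3888484}{555} \approx 7006.3$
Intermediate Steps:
$T = 7009$ ($T = -9 + 2 \cdot 3509 = -9 + 7018 = 7009$)
$T - \frac{-567 - 8499}{-170 - 3160} = 7009 - \frac{-567 - 8499}{-170 - 3160} = 7009 - - \frac{9066}{-3330} = 7009 - \left(-9066\right) \left(- \frac{1}{3330}\right) = 7009 - \frac{1511}{555} = \frac{3888484}{555}$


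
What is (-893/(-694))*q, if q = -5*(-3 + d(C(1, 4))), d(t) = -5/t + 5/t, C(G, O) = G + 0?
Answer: 13395/694 ≈ 19.301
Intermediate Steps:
C(G, O) = G
d(t) = 0
q = 15 (q = -5*(-3 + 0) = -5*(-3) = 15)
(-893/(-694))*q = -893/(-694)*15 = -893*(-1/694)*15 = (893/694)*15 = 13395/694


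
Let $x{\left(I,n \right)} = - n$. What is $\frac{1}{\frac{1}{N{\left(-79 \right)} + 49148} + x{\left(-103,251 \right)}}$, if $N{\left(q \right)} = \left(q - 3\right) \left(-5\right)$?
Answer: $- \frac{49558}{12439057} \approx -0.0039841$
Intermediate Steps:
$N{\left(q \right)} = 15 - 5 q$ ($N{\left(q \right)} = \left(-3 + q\right) \left(-5\right) = 15 - 5 q$)
$\frac{1}{\frac{1}{N{\left(-79 \right)} + 49148} + x{\left(-103,251 \right)}} = \frac{1}{\frac{1}{\left(15 - -395\right) + 49148} - 251} = \frac{1}{\frac{1}{\left(15 + 395\right) + 49148} - 251} = \frac{1}{\frac{1}{410 + 49148} - 251} = \frac{1}{\frac{1}{49558} - 251} = \frac{1}{- \frac{12439057}{49558}} = - \frac{49558}{12439057}$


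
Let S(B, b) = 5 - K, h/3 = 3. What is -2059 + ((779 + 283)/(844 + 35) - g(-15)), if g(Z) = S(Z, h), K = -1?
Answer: -604691/293 ≈ -2063.8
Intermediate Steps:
h = 9 (h = 3*3 = 9)
S(B, b) = 6 (S(B, b) = 5 - 1*(-1) = 5 + 1 = 6)
g(Z) = 6
-2059 + ((779 + 283)/(844 + 35) - g(-15)) = -2059 + ((779 + 283)/(844 + 35) - 1*6) = -2059 + (1062/879 - 6) = -2059 + (1062*(1/879) - 6) = -2059 + (354/293 - 6) = -2059 - 1404/293 = -604691/293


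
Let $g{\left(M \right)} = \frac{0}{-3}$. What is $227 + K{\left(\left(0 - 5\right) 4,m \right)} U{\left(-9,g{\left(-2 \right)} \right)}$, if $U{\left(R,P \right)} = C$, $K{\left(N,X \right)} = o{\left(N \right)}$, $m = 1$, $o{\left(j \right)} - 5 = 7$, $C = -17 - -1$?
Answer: $35$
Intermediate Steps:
$C = -16$ ($C = -17 + 1 = -16$)
$g{\left(M \right)} = 0$ ($g{\left(M \right)} = 0 \left(- \frac{1}{3}\right) = 0$)
$o{\left(j \right)} = 12$ ($o{\left(j \right)} = 5 + 7 = 12$)
$K{\left(N,X \right)} = 12$
$U{\left(R,P \right)} = -16$
$227 + K{\left(\left(0 - 5\right) 4,m \right)} U{\left(-9,g{\left(-2 \right)} \right)} = 227 + 12 \left(-16\right) = 227 - 192 = 35$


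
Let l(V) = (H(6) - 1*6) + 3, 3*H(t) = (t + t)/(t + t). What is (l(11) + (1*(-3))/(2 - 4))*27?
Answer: -63/2 ≈ -31.500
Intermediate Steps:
H(t) = ⅓ (H(t) = ((t + t)/(t + t))/3 = ((2*t)/((2*t)))/3 = ((2*t)*(1/(2*t)))/3 = (⅓)*1 = ⅓)
l(V) = -8/3 (l(V) = (⅓ - 1*6) + 3 = (⅓ - 6) + 3 = -17/3 + 3 = -8/3)
(l(11) + (1*(-3))/(2 - 4))*27 = (-8/3 + (1*(-3))/(2 - 4))*27 = (-8/3 - 3/(-2))*27 = (-8/3 - 3*(-½))*27 = (-8/3 + 3/2)*27 = -7/6*27 = -63/2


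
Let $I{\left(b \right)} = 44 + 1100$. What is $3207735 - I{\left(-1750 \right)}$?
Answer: $3206591$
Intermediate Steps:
$I{\left(b \right)} = 1144$
$3207735 - I{\left(-1750 \right)} = 3207735 - 1144 = 3206591$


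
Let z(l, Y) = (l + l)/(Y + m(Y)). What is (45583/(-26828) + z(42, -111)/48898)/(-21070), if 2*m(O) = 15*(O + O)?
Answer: 82469995707/1022693871746960 ≈ 8.0640e-5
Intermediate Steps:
m(O) = 15*O (m(O) = (15*(O + O))/2 = (15*(2*O))/2 = (30*O)/2 = 15*O)
z(l, Y) = l/(8*Y) (z(l, Y) = (l + l)/(Y + 15*Y) = (2*l)/((16*Y)) = (2*l)*(1/(16*Y)) = l/(8*Y))
(45583/(-26828) + z(42, -111)/48898)/(-21070) = (45583/(-26828) + ((⅛)*42/(-111))/48898)/(-21070) = (45583*(-1/26828) + ((⅛)*42*(-1/111))*(1/48898))*(-1/21070) = (-45583/26828 - 7/148*1/48898)*(-1/21070) = (-45583/26828 - 7/7236904)*(-1/21070) = -82469995707/48537915128*(-1/21070) = 82469995707/1022693871746960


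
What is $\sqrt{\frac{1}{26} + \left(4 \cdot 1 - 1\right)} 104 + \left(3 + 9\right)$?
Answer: $12 + 4 \sqrt{2054} \approx 193.28$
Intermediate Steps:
$\sqrt{\frac{1}{26} + \left(4 \cdot 1 - 1\right)} 104 + \left(3 + 9\right) = \sqrt{\frac{1}{26} + \left(4 - 1\right)} 104 + 12 = \sqrt{\frac{1}{26} + 3} \cdot 104 + 12 = \sqrt{\frac{79}{26}} \cdot 104 + 12 = \frac{\sqrt{2054}}{26} \cdot 104 + 12 = 4 \sqrt{2054} + 12 = 12 + 4 \sqrt{2054}$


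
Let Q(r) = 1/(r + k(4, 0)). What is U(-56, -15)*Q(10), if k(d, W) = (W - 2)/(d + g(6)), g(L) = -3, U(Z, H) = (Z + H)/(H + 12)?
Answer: 71/24 ≈ 2.9583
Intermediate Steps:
U(Z, H) = (H + Z)/(12 + H)
k(d, W) = (-2 + W)/(-3 + d) (k(d, W) = (W - 2)/(d - 3) = (-2 + W)/(-3 + d))
Q(r) = 1/(-2 + r) (Q(r) = 1/(r + (-2 + 0)/(-3 + 4)) = 1/(r - 2/1) = 1/(r + 1*(-2)) = 1/(r - 2) = 1/(-2 + r))
U(-56, -15)*Q(10) = ((-15 - 56)/(12 - 15))/(-2 + 10) = (-71/(-3))/8 = -⅓*(-71)*(⅛) = (71/3)*(⅛) = 71/24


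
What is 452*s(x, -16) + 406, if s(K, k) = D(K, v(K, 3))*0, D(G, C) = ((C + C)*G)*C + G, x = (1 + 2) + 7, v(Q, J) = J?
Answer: 406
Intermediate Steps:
x = 10 (x = 3 + 7 = 10)
D(G, C) = G + 2*G*C**2 (D(G, C) = ((2*C)*G)*C + G = (2*C*G)*C + G = 2*G*C**2 + G = G + 2*G*C**2)
s(K, k) = 0 (s(K, k) = (K*(1 + 2*3**2))*0 = (K*(1 + 2*9))*0 = (K*(1 + 18))*0 = (K*19)*0 = (19*K)*0 = 0)
452*s(x, -16) + 406 = 452*0 + 406 = 0 + 406 = 406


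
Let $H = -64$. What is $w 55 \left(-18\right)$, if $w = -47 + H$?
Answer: $109890$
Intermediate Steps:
$w = -111$ ($w = -47 - 64 = -111$)
$w 55 \left(-18\right) = \left(-111\right) 55 \left(-18\right) = \left(-6105\right) \left(-18\right) = 109890$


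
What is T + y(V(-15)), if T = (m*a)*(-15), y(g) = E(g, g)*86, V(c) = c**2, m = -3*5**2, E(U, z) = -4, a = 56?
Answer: 62656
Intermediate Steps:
m = -75 (m = -3*25 = -75)
y(g) = -344 (y(g) = -4*86 = -344)
T = 63000 (T = -75*56*(-15) = -4200*(-15) = 63000)
T + y(V(-15)) = 63000 - 344 = 62656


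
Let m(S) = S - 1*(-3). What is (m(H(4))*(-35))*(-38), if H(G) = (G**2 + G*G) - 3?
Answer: 42560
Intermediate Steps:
H(G) = -3 + 2*G**2 (H(G) = (G**2 + G**2) - 3 = 2*G**2 - 3 = -3 + 2*G**2)
m(S) = 3 + S (m(S) = S + 3 = 3 + S)
(m(H(4))*(-35))*(-38) = ((3 + (-3 + 2*4**2))*(-35))*(-38) = ((3 + (-3 + 2*16))*(-35))*(-38) = ((3 + (-3 + 32))*(-35))*(-38) = ((3 + 29)*(-35))*(-38) = (32*(-35))*(-38) = -1120*(-38) = 42560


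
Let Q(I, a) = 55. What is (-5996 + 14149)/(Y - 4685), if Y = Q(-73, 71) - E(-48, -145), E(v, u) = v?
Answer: -8153/4582 ≈ -1.7794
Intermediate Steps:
Y = 103 (Y = 55 - 1*(-48) = 55 + 48 = 103)
(-5996 + 14149)/(Y - 4685) = (-5996 + 14149)/(103 - 4685) = 8153/(-4582) = 8153*(-1/4582) = -8153/4582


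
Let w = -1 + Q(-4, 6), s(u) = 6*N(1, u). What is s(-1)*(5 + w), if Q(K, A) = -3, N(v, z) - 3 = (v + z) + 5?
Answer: 48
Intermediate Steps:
N(v, z) = 8 + v + z (N(v, z) = 3 + ((v + z) + 5) = 3 + (5 + v + z) = 8 + v + z)
s(u) = 54 + 6*u (s(u) = 6*(8 + 1 + u) = 6*(9 + u) = 54 + 6*u)
w = -4 (w = -1 - 3 = -4)
s(-1)*(5 + w) = (54 + 6*(-1))*(5 - 4) = (54 - 6)*1 = 48*1 = 48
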